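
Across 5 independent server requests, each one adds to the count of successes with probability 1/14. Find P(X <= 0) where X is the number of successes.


P(X<=0) = P(X=0)
= 371293/537824
= 371293/537824

371293/537824


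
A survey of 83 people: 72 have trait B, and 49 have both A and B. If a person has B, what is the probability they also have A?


P(A|B) = P(A∩B)/P(B) = (49/83)/(72/83) = 49/72

49/72


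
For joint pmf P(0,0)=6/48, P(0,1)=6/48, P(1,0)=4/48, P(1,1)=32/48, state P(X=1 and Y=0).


Read from table: P(X=1, Y=0) = 4/48 = 1/12

1/12


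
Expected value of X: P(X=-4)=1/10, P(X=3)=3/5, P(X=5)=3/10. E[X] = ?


E[X] = sum(x * P(x))
= -4*1/10 + 3*3/5 + 5*3/10
= 29/10

29/10


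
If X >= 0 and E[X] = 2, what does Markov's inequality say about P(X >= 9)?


Markov: P(X >= a) <= E[X]/a
P(X >= 9) <= 2/9

2/9


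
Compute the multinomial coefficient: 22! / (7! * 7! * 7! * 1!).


22! = 1124000727777607680000
Denominator: 7!=5040 * 7!=5040 * 7!=5040 * 1!=1
Coefficient = 1124000727777607680000 / 128024064000 = 8779605120

8779605120


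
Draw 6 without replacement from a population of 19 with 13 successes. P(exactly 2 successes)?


P(X=2) = C(13,2)*C(6,4) / C(19,6)
= 78*15 / 27132
= 1170/27132 = 195/4522

195/4522


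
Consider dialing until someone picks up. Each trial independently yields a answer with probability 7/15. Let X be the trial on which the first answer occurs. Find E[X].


For geometric (trials until first success), E[X] = 1/p = 1/(7/15) = 15/7

15/7


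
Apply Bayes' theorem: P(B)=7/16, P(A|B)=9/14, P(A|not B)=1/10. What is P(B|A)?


P(A) = P(A|B)P(B) + P(A|B')P(B') = 9/14*7/16 + 1/10*9/16 = 27/80
P(B|A) = P(A|B)P(B)/P(A) = (9/32)/(27/80) = 5/6

5/6


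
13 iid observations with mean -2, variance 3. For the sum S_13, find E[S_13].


E[S_n] = n*E[X_1] = 13*-2 = -26

-26


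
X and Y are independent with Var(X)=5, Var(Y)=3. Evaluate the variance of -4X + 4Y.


Independence => Cov(X,Y)=0
Var(-4X + 4Y) = (-4)^2*Var(X) + 4^2*Var(Y)
= 16*5 + 16*3 = 128

128


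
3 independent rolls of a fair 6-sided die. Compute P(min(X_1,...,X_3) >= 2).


P(min >= 2) = P(all X_i >= 2) = (P(X_1 >= 2))^3
= (5/6)^3 = 125/216

125/216


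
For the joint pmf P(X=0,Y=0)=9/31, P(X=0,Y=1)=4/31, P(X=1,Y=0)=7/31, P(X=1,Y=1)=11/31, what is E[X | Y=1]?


P(Y=1) = 15/31
E[X|Y=1] = (0*4 + 1*11)/15 = 11/15

11/15


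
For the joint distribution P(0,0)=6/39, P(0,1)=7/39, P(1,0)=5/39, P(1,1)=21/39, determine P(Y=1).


P(Y=1) = P(0,1)+P(1,1) = 7/39 + 21/39 = 28/39

28/39


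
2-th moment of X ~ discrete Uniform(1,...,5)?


E[X^2] = (1/5) * sum(x^2 for x=1..5)
= 55/5 = 11

11


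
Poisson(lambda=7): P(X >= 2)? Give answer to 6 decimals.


P(X>=2) = 1 - P(X<=1) = 1 - (e^(-7)*7^0/0! + e^(-7)*7^1/1!)
≈ 1 - (0.0009118820 + 0.0063831738)
= 1 - 0.0072950558 = 0.9927049442
≈ 0.992705

0.992705


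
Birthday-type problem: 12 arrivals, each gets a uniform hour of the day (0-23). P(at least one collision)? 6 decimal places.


P(all different) = prod((24-i)/24 for i=0..11) = 0.035468
P(at least one match) = 1 - 0.035468 = 0.964532

0.964532


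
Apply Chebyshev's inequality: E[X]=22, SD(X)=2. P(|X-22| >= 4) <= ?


k = 4/2 = 2
Chebyshev: P(|X-mu| >= k*sigma) <= 1/k^2 = 1/2^2 = 1/4

1/4


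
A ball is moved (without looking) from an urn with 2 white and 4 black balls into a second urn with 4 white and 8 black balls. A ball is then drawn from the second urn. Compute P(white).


P(transfer white) = 2/6 = 1/3; P(transfer black) = 2/3
If white transferred: Urn II has 5 white of 13, so P(white|white moved) = 5/13
If black transferred: Urn II has 4 white of 13, so P(white|black moved) = 4/13
By total probability: P(white) = 1/3*5/13 + 2/3*4/13 = 1/3

1/3


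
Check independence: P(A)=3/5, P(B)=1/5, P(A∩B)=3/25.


P(A)*P(B) = 3/5*1/5 = 3/25
P(A∩B) = 3/25, which equals P(A)P(B), so independent

Yes, A and B are independent


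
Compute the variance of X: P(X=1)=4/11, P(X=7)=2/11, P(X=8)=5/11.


E[X] = 58/11, E[X^2] = 422/11
Var(X) = E[X^2] - (E[X])^2 = 422/11 - (58/11)^2 = 1278/121

1278/121


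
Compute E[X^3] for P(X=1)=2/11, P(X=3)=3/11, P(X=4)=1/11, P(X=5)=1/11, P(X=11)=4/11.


E[X^3] = sum(g(x)*P(x))
= 1*2/11 + 27*3/11 + 64*1/11 + 125*1/11 + 1331*4/11
= 5596/11

5596/11


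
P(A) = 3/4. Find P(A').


P(A') = 1 - P(A) = 1 - 3/4 = 1/4

1/4


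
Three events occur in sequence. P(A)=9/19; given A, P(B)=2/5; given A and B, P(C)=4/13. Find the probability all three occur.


P(A∩B∩C) = P(A) * P(B|A) * P(C|A∩B)
= 9/19 * 2/5 * 4/13
= 18/95 * 4/13 = 72/1235

72/1235


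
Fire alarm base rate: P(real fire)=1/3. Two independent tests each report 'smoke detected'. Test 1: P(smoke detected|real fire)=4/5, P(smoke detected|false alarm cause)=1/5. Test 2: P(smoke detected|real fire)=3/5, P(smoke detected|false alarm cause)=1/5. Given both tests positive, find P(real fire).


After test 1: P(+) = 4/5*1/3 + 1/5*2/3 = 2/5
P(B|+) = (4/15)/(2/5) = 2/3
After test 2 (use post1 as new prior): P(+) = 3/5*2/3 + 1/5*1/3 = 7/15
P(B|+,+) = (2/5)/(7/15) = 6/7

6/7


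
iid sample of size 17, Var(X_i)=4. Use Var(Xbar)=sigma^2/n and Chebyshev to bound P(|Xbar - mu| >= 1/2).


Var(Xbar) = Var(X)/n = 4/17
Chebyshev: P(|Xbar-mu| >= 1/2) <= Var(Xbar)/(1/2)^2 = (4/17)/(1/4) = 16/17

16/17


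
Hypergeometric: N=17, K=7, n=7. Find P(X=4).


P(X=4) = C(7,4)*C(10,3) / C(17,7)
= 35*120 / 19448
= 4200/19448 = 525/2431

525/2431


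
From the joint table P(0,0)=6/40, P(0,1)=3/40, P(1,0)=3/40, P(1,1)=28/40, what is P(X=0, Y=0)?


Read from table: P(X=0, Y=0) = 6/40 = 3/20

3/20


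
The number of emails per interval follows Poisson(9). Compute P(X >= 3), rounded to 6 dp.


P(X>=3) = 1 - P(X<=2) = 1 - (e^(-9)*9^0/0! + e^(-9)*9^1/1! + e^(-9)*9^2/2!)
≈ 1 - (0.0001234098 + 0.0011106882 + 0.0049980971)
= 1 - 0.0062321951 = 0.9937678049
≈ 0.993768

0.993768


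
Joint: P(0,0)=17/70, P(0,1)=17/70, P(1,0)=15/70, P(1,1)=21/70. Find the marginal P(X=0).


P(X=0) = P(0,0)+P(0,1) = 17/70 + 17/70 = 34/70 = 17/35

17/35


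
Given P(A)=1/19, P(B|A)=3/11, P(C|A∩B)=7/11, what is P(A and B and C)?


P(A∩B∩C) = P(A) * P(B|A) * P(C|A∩B)
= 1/19 * 3/11 * 7/11
= 3/209 * 7/11 = 21/2299

21/2299


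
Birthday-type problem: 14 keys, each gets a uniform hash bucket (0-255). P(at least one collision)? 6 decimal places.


P(all different) = prod((256-i)/256 for i=0..13) = 0.696361
P(at least one match) = 1 - 0.696361 = 0.303639

0.303639


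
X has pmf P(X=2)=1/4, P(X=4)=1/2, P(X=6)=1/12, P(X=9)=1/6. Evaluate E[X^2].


E[X^2] = sum(x^2 * P(x))
= 4*1/4 + 16*1/2 + 36*1/12 + 81*1/6
= 51/2

51/2


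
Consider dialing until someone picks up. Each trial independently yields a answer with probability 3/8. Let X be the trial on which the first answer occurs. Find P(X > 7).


P(X > 7) = P(first 7 trials all fail) = (1-p)^7 = (5/8)^7 = 78125/2097152

78125/2097152


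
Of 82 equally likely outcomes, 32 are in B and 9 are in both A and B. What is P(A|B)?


P(A|B) = P(A∩B)/P(B) = (9/82)/(32/82) = 9/32

9/32


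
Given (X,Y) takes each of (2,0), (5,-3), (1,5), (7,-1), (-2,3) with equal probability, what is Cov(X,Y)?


E[X]=13/5, E[Y]=4/5, E[XY]=-23/5
Cov(X,Y) = E[XY] - E[X]E[Y] = -23/5 - 13/5*4/5 = -167/25

-167/25


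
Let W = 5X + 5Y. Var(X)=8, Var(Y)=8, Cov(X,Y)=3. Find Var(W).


Var(5X + 5Y) = 5^2*Var(X) + 5^2*Var(Y) + 2*5*5*Cov(X,Y)
= 25*8 + 25*8 + 50*3
= 200 + 200 + 150 = 550

550


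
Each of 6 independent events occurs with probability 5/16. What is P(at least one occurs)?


P(at least one) = 1 - P(none)
P(none) = (1 - 5/16)^6 = (11/16)^6 = 1771561/16777216
P(at least one) = 1 - 1771561/16777216 = 15005655/16777216

15005655/16777216


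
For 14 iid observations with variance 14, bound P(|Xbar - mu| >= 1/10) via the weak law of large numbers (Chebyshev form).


Var(Xbar) = Var(X)/n = 14/14
Chebyshev: P(|Xbar-mu| >= 1/10) <= Var(Xbar)/(1/10)^2 = 1/(1/100) = 100
Bound exceeds 1, so trivial bound: 1

1


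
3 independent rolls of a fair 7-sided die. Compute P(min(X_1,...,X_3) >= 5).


P(min >= 5) = P(all X_i >= 5) = (P(X_1 >= 5))^3
= (3/7)^3 = 27/343

27/343


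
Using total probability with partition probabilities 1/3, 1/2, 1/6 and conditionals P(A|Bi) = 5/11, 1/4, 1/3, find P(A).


P(A) = P(A|B1)P(B1) + P(A|B2)P(B2) + P(A|B3)P(B3)
= 5/11*1/3 + 1/4*1/2 + 1/3*1/6
= 5/33 + 1/8 + 1/18 = 263/792

263/792


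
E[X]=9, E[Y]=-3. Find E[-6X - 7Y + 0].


E[-6X - 7Y + 0] = -6*E[X] - 7*E[Y] + 0
= (-6)*(9) + (-7)*(-3) + (0)
= -54 + 21 + 0 = -33

-33


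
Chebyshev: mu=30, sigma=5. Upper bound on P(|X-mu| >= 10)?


k = 10/5 = 2
Chebyshev: P(|X-mu| >= k*sigma) <= 1/k^2 = 1/2^2 = 1/4

1/4


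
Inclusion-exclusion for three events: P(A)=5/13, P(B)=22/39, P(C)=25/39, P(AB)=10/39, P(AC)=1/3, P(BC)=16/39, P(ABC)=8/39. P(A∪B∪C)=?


P(A∪B∪C) = P(A)+P(B)+P(C) - P(AB)-P(AC)-P(BC) + P(ABC)
= 5/13+22/39+25/39 - 10/39-1/3-16/39 + 8/39
= 31/39

31/39


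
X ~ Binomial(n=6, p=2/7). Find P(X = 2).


P(X=2) = C(6,2) * p^2 * (1-p)^4
= 15 * 4/49 * 625/2401
= 37500/117649

37500/117649


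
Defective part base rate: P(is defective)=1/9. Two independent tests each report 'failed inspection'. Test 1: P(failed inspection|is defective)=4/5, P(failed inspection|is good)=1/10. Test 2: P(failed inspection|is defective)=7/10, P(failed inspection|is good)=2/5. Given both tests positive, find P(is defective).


After test 1: P(+) = 4/5*1/9 + 1/10*8/9 = 8/45
P(B|+) = (4/45)/(8/45) = 1/2
After test 2 (use post1 as new prior): P(+) = 7/10*1/2 + 2/5*1/2 = 11/20
P(B|+,+) = (7/20)/(11/20) = 7/11

7/11


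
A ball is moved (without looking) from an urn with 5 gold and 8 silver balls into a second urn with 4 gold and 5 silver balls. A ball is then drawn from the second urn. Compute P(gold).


P(transfer gold) = 5/13; P(transfer silver) = 8/13
If gold transferred: Urn II has 5 gold of 10, so P(gold|gold moved) = 1/2
If silver transferred: Urn II has 4 gold of 10, so P(gold|silver moved) = 2/5
By total probability: P(gold) = 5/13*1/2 + 8/13*2/5 = 57/130

57/130


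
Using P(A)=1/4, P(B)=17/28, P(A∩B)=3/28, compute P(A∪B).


P(A∪B) = P(A) + P(B) - P(A∩B)
= 1/4 + 17/28 - 3/28 = 3/4

3/4


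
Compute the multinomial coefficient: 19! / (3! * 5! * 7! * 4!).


19! = 121645100408832000
Denominator: 3!=6 * 5!=120 * 7!=5040 * 4!=24
Coefficient = 121645100408832000 / 87091200 = 1396755360

1396755360


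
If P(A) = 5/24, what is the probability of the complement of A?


P(A') = 1 - P(A) = 1 - 5/24 = 19/24

19/24


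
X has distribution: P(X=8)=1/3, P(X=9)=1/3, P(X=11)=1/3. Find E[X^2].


E[X^2] = sum(g(x)*P(x))
= 64*1/3 + 81*1/3 + 121*1/3
= 266/3

266/3


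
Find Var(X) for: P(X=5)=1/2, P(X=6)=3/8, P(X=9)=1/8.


E[X] = 47/8, E[X^2] = 289/8
Var(X) = E[X^2] - (E[X])^2 = 289/8 - (47/8)^2 = 103/64

103/64


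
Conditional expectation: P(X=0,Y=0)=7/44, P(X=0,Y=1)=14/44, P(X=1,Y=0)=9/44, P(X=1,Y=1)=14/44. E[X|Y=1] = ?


P(Y=1) = 28/44
E[X|Y=1] = (0*14 + 1*14)/28 = 14/28 = 1/2

1/2


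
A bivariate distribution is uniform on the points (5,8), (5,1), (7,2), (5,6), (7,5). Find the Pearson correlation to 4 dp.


Cov(X,Y) = -0.7200, Var(X) = 0.9600, Var(Y) = 6.6400
rho = Cov/(sqrt(VarX)*sqrt(VarY)) = -0.2852

-0.2852


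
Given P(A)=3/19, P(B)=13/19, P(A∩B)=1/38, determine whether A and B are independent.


P(A)*P(B) = 3/19*13/19 = 39/361
P(A∩B) = 1/38 != 39/361, so not independent

No, A and B are not independent


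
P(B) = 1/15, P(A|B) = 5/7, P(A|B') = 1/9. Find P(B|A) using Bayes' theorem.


P(A) = P(A|B)P(B) + P(A|B')P(B') = 5/7*1/15 + 1/9*14/15 = 143/945
P(B|A) = P(A|B)P(B)/P(A) = (1/21)/(143/945) = 45/143

45/143


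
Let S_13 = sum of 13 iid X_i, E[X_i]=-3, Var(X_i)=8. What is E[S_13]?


E[S_n] = n*E[X_1] = 13*-3 = -39

-39


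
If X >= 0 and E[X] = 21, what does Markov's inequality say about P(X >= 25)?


Markov: P(X >= a) <= E[X]/a
P(X >= 25) <= 21/25

21/25


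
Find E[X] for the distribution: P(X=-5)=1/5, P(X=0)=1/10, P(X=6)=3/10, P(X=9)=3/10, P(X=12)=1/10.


E[X] = sum(x * P(x))
= -5*1/5 + 0*1/10 + 6*3/10 + 9*3/10 + 12*1/10
= 47/10

47/10


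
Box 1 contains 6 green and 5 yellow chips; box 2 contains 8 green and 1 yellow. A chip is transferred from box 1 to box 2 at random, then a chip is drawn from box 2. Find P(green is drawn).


P(transfer green) = 6/11; P(transfer yellow) = 5/11
If green transferred: Urn II has 9 green of 10, so P(green|green moved) = 9/10
If yellow transferred: Urn II has 8 green of 10, so P(green|yellow moved) = 4/5
By total probability: P(green) = 6/11*9/10 + 5/11*4/5 = 47/55

47/55


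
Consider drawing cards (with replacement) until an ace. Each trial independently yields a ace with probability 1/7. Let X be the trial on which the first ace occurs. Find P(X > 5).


P(X > 5) = P(first 5 trials all fail) = (1-p)^5 = (6/7)^5 = 7776/16807

7776/16807


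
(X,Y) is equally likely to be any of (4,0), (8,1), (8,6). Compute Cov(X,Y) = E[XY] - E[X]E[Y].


E[X]=20/3, E[Y]=7/3, E[XY]=56/3
Cov(X,Y) = E[XY] - E[X]E[Y] = 56/3 - 20/3*7/3 = 28/9

28/9


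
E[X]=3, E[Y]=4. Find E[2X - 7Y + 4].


E[2X - 7Y + 4] = 2*E[X] - 7*E[Y] + 4
= (2)*(3) + (-7)*(4) + (4)
= 6 - 28 + 4 = -18

-18


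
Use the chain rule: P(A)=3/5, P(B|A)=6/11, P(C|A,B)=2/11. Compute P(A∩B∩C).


P(A∩B∩C) = P(A) * P(B|A) * P(C|A∩B)
= 3/5 * 6/11 * 2/11
= 18/55 * 2/11 = 36/605

36/605


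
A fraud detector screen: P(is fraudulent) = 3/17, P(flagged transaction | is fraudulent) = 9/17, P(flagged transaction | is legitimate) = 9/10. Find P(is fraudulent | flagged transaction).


P(A) = P(A|B)P(B) + P(A|B')P(B') = 9/17*3/17 + 9/10*14/17 = 1206/1445
P(B|A) = P(A|B)P(B)/P(A) = (27/289)/(1206/1445) = 15/134

15/134


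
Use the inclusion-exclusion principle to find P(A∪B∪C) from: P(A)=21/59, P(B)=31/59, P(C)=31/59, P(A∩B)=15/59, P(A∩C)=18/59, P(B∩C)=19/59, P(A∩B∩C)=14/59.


P(A∪B∪C) = P(A)+P(B)+P(C) - P(AB)-P(AC)-P(BC) + P(ABC)
= 21/59+31/59+31/59 - 15/59-18/59-19/59 + 14/59
= 45/59

45/59


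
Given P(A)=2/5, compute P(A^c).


P(A') = 1 - P(A) = 1 - 2/5 = 3/5

3/5


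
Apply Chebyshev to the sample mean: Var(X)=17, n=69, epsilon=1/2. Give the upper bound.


Var(Xbar) = Var(X)/n = 17/69
Chebyshev: P(|Xbar-mu| >= 1/2) <= Var(Xbar)/(1/2)^2 = (17/69)/(1/4) = 68/69

68/69


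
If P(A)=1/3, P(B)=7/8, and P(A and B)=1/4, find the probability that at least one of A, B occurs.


P(A∪B) = P(A) + P(B) - P(A∩B)
= 1/3 + 7/8 - 1/4 = 23/24

23/24


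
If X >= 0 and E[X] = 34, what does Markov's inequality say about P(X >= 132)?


Markov: P(X >= a) <= E[X]/a
P(X >= 132) <= 34/132 = 17/66

17/66


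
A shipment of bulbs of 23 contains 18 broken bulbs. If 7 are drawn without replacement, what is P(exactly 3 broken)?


P(X=3) = C(18,3)*C(5,4) / C(23,7)
= 816*5 / 245157
= 4080/245157 = 80/4807

80/4807


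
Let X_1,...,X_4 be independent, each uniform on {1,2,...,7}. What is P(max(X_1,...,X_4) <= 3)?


P(max <= 3) = P(all X_i <= 3) = (P(X_1 <= 3))^4
= (3/7)^4 = 81/2401

81/2401


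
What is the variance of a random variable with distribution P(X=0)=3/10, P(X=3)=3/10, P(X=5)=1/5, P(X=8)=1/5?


E[X] = 7/2, E[X^2] = 41/2
Var(X) = E[X^2] - (E[X])^2 = 41/2 - (7/2)^2 = 33/4

33/4


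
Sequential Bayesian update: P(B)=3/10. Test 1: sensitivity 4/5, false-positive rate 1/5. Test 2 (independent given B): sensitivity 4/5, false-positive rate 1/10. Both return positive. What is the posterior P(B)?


After test 1: P(+) = 4/5*3/10 + 1/5*7/10 = 19/50
P(B|+) = (6/25)/(19/50) = 12/19
After test 2 (use post1 as new prior): P(+) = 4/5*12/19 + 1/10*7/19 = 103/190
P(B|+,+) = (48/95)/(103/190) = 96/103

96/103


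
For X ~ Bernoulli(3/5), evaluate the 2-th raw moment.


For Bernoulli: X in {0,1}
E[X^2] = 0^2*(1-3/5) + 1^2*3/5 = 3/5

3/5


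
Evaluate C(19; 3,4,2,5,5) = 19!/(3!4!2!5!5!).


19! = 121645100408832000
Denominator: 3!=6 * 4!=24 * 2!=2 * 5!=120 * 5!=120
Coefficient = 121645100408832000 / 4147200 = 29331862560

29331862560


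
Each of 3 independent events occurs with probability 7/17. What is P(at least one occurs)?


P(at least one) = 1 - P(none)
P(none) = (1 - 7/17)^3 = (10/17)^3 = 1000/4913
P(at least one) = 1 - 1000/4913 = 3913/4913

3913/4913


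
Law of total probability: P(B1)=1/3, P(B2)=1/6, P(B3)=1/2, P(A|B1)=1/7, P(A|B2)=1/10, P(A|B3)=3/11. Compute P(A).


P(A) = P(A|B1)P(B1) + P(A|B2)P(B2) + P(A|B3)P(B3)
= 1/7*1/3 + 1/10*1/6 + 3/11*1/2
= 1/21 + 1/60 + 3/22 = 309/1540

309/1540


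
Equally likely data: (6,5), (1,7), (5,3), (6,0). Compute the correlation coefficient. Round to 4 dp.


Cov(X,Y) = -3.8750, Var(X) = 4.2500, Var(Y) = 6.6875
rho = Cov/(sqrt(VarX)*sqrt(VarY)) = -0.7269

-0.7269


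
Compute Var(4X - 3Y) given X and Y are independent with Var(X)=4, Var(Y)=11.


Independence => Cov(X,Y)=0
Var(4X - 3Y) = 4^2*Var(X) + (-3)^2*Var(Y)
= 16*4 + 9*11 = 163

163


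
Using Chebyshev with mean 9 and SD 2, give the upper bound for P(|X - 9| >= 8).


k = 8/2 = 4
Chebyshev: P(|X-mu| >= k*sigma) <= 1/k^2 = 1/4^2 = 1/16

1/16


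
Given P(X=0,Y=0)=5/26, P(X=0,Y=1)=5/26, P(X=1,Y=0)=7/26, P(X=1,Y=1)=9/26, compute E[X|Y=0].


P(Y=0) = 12/26
E[X|Y=0] = (0*5 + 1*7)/12 = 7/12

7/12


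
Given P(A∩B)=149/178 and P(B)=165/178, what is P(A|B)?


P(A|B) = P(A∩B)/P(B) = (149/178)/(165/178) = 149/165

149/165


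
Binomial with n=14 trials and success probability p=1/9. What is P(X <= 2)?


P(X<=2) = P(X=0) + P(X=1) + P(X=2)
= 4398046511104/22876792454961 + 7696581394432/22876792454961 + 6253472382976/22876792454961
= 6116033429504/7625597484987

6116033429504/7625597484987


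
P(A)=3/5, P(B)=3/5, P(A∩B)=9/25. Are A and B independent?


P(A)*P(B) = 3/5*3/5 = 9/25
P(A∩B) = 9/25, which equals P(A)P(B), so independent

Yes, A and B are independent


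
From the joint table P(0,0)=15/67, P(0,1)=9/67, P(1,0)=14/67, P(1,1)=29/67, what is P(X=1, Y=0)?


Read from table: P(X=1, Y=0) = 14/67

14/67


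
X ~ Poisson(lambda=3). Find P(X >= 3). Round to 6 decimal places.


P(X>=3) = 1 - P(X<=2) = 1 - (e^(-3)*3^0/0! + e^(-3)*3^1/1! + e^(-3)*3^2/2!)
≈ 1 - (0.0497870684 + 0.1493612051 + 0.2240418077)
= 1 - 0.4231900812 = 0.5768099188
≈ 0.576810

0.576810


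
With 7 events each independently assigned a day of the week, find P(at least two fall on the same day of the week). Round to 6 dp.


P(all different) = prod((7-i)/7 for i=0..6) = 0.006120
P(at least one match) = 1 - 0.006120 = 0.993880

0.993880


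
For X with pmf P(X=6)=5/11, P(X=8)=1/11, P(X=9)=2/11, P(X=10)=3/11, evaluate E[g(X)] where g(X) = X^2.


E[X^2] = sum(g(x)*P(x))
= 36*5/11 + 64*1/11 + 81*2/11 + 100*3/11
= 706/11

706/11


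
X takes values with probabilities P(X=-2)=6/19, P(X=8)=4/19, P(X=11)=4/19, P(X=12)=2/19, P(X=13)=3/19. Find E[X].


E[X] = sum(x * P(x))
= -2*6/19 + 8*4/19 + 11*4/19 + 12*2/19 + 13*3/19
= 127/19

127/19


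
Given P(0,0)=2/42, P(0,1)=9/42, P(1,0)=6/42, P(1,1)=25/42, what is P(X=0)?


P(X=0) = P(0,0)+P(0,1) = 2/42 + 9/42 = 11/42

11/42


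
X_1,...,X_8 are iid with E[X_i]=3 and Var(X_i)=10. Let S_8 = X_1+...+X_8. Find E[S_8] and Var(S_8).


E[S_n] = n*mu = 8*3 = 24
Var(S_n) = n*sigma^2 = 8*10 = 80

E[S_8]=24, Var(S_8)=80


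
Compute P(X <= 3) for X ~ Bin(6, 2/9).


P(X<=3) = P(X=0) + P(X=1) + P(X=2) + P(X=3)
= 117649/531441 + 67228/177147 + 48020/177147 + 54880/531441
= 518273/531441

518273/531441


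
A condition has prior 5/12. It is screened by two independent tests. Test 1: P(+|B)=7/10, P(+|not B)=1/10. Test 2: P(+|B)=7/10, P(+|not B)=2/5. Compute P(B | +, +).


After test 1: P(+) = 7/10*5/12 + 1/10*7/12 = 7/20
P(B|+) = (7/24)/(7/20) = 5/6
After test 2 (use post1 as new prior): P(+) = 7/10*5/6 + 2/5*1/6 = 13/20
P(B|+,+) = (7/12)/(13/20) = 35/39

35/39


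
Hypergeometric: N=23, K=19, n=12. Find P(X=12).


P(X=12) = C(19,12)*C(4,0) / C(23,12)
= 50388*1 / 1352078
= 50388/1352078 = 6/161

6/161


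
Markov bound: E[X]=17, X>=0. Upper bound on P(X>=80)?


Markov: P(X >= a) <= E[X]/a
P(X >= 80) <= 17/80

17/80


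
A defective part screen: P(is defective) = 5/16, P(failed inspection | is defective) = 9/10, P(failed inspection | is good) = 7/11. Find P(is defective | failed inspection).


P(A) = P(A|B)P(B) + P(A|B')P(B') = 9/10*5/16 + 7/11*11/16 = 23/32
P(B|A) = P(A|B)P(B)/P(A) = (9/32)/(23/32) = 9/23

9/23


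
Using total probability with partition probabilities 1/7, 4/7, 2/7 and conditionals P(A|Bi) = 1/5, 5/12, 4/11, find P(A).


P(A) = P(A|B1)P(B1) + P(A|B2)P(B2) + P(A|B3)P(B3)
= 1/5*1/7 + 5/12*4/7 + 4/11*2/7
= 1/35 + 5/21 + 8/77 = 428/1155

428/1155


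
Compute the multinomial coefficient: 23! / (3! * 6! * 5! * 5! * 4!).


23! = 25852016738884976640000
Denominator: 3!=6 * 6!=720 * 5!=120 * 5!=120 * 4!=24
Coefficient = 25852016738884976640000 / 1492992000 = 17315576197920

17315576197920


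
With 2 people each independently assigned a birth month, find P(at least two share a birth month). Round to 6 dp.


P(all different) = prod((12-i)/12 for i=0..1) = 0.916667
P(at least one match) = 1 - 0.916667 = 0.083333

0.083333


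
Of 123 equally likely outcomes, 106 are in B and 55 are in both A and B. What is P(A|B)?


P(A|B) = P(A∩B)/P(B) = (55/123)/(106/123) = 55/106

55/106


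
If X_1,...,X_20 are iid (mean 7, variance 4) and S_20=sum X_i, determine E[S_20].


E[S_n] = n*E[X_1] = 20*7 = 140

140


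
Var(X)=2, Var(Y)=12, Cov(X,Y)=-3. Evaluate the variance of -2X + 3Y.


Var(-2X + 3Y) = (-2)^2*Var(X) + 3^2*Var(Y) + 2*(-2)*3*Cov(X,Y)
= 4*2 + 9*12 - 12*(-3)
= 8 + 108 + 36 = 152

152


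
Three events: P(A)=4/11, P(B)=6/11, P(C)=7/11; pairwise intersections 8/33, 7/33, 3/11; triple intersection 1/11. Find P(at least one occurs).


P(A∪B∪C) = P(A)+P(B)+P(C) - P(AB)-P(AC)-P(BC) + P(ABC)
= 4/11+6/11+7/11 - 8/33-7/33-3/11 + 1/11
= 10/11

10/11


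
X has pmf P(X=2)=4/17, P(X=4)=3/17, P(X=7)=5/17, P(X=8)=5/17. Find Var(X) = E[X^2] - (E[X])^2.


E[X] = 95/17, E[X^2] = 37
Var(X) = E[X^2] - (E[X])^2 = 37 - (95/17)^2 = 1668/289

1668/289


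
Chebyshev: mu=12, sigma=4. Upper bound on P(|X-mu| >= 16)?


k = 16/4 = 4
Chebyshev: P(|X-mu| >= k*sigma) <= 1/k^2 = 1/4^2 = 1/16

1/16


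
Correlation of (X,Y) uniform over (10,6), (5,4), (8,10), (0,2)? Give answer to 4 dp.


Cov(X,Y) = 8.3750, Var(X) = 14.1875, Var(Y) = 8.7500
rho = Cov/(sqrt(VarX)*sqrt(VarY)) = 0.7517

0.7517


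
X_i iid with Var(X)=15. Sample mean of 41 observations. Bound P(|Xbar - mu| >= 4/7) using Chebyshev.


Var(Xbar) = Var(X)/n = 15/41
Chebyshev: P(|Xbar-mu| >= 4/7) <= Var(Xbar)/(4/7)^2 = (15/41)/(16/49) = 735/656
Bound exceeds 1, so trivial bound: 1

1


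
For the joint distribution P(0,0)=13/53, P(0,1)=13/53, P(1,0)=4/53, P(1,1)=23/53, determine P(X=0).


P(X=0) = P(0,0)+P(0,1) = 13/53 + 13/53 = 26/53

26/53


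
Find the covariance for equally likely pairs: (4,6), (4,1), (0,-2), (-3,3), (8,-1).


E[X]=13/5, E[Y]=7/5, E[XY]=11/5
Cov(X,Y) = E[XY] - E[X]E[Y] = 11/5 - 13/5*7/5 = -36/25

-36/25


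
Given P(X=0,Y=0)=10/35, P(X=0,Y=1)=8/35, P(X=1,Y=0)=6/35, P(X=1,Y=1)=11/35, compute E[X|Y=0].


P(Y=0) = 16/35
E[X|Y=0] = (0*10 + 1*6)/16 = 6/16 = 3/8

3/8


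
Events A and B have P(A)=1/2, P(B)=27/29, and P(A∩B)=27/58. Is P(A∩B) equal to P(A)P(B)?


P(A)*P(B) = 1/2*27/29 = 27/58
P(A∩B) = 27/58, which equals P(A)P(B), so independent

Yes, A and B are independent


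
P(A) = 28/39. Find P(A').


P(A') = 1 - P(A) = 1 - 28/39 = 11/39

11/39


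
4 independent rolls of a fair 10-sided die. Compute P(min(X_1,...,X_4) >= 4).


P(min >= 4) = P(all X_i >= 4) = (P(X_1 >= 4))^4
= (7/10)^4 = 2401/10000

2401/10000


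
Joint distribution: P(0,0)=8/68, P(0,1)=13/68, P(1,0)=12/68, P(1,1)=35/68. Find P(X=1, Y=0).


Read from table: P(X=1, Y=0) = 12/68 = 3/17

3/17


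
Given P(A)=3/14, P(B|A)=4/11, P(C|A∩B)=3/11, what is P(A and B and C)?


P(A∩B∩C) = P(A) * P(B|A) * P(C|A∩B)
= 3/14 * 4/11 * 3/11
= 6/77 * 3/11 = 18/847

18/847


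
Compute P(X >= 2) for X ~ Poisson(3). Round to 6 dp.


P(X>=2) = 1 - P(X<=1) = 1 - (e^(-3)*3^0/0! + e^(-3)*3^1/1!)
≈ 1 - (0.0497870684 + 0.1493612051)
= 1 - 0.1991482735 = 0.8008517265
≈ 0.800852

0.800852


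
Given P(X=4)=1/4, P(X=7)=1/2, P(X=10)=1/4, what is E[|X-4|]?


E[|X-4|] = sum(g(x)*P(x))
= 0*1/4 + 3*1/2 + 6*1/4
= 3

3


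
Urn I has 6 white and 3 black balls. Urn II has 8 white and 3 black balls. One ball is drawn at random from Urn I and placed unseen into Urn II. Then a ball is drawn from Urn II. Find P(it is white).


P(transfer white) = 6/9 = 2/3; P(transfer black) = 1/3
If white transferred: Urn II has 9 white of 12, so P(white|white moved) = 3/4
If black transferred: Urn II has 8 white of 12, so P(white|black moved) = 2/3
By total probability: P(white) = 2/3*3/4 + 1/3*2/3 = 13/18

13/18


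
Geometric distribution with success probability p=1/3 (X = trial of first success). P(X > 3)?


P(X > 3) = P(first 3 trials all fail) = (1-p)^3 = (2/3)^3 = 8/27

8/27


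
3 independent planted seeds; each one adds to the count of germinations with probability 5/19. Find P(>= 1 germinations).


P(at least one) = 1 - P(none)
P(none) = (1 - 5/19)^3 = (14/19)^3 = 2744/6859
P(at least one) = 1 - 2744/6859 = 4115/6859

4115/6859


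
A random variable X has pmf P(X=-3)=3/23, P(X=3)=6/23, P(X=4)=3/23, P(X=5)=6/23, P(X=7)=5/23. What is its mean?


E[X] = sum(x * P(x))
= -3*3/23 + 3*6/23 + 4*3/23 + 5*6/23 + 7*5/23
= 86/23

86/23


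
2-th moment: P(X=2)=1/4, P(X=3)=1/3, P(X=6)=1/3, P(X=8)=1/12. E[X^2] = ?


E[X^2] = sum(x^2 * P(x))
= 4*1/4 + 9*1/3 + 36*1/3 + 64*1/12
= 64/3

64/3


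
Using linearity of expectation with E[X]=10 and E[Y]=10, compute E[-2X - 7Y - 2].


E[-2X - 7Y - 2] = -2*E[X] - 7*E[Y] - 2
= (-2)*(10) + (-7)*(10) + (-2)
= -20 - 70 - 2 = -92

-92


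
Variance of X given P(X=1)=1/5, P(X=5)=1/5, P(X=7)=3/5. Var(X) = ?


E[X] = 27/5, E[X^2] = 173/5
Var(X) = E[X^2] - (E[X])^2 = 173/5 - (27/5)^2 = 136/25

136/25


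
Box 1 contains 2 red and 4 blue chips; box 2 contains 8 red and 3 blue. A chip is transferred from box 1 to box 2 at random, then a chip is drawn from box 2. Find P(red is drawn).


P(transfer red) = 2/6 = 1/3; P(transfer blue) = 2/3
If red transferred: Urn II has 9 red of 12, so P(red|red moved) = 3/4
If blue transferred: Urn II has 8 red of 12, so P(red|blue moved) = 2/3
By total probability: P(red) = 1/3*3/4 + 2/3*2/3 = 25/36

25/36


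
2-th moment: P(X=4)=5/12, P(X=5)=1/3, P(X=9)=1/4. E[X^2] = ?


E[X^2] = sum(x^2 * P(x))
= 16*5/12 + 25*1/3 + 81*1/4
= 141/4

141/4


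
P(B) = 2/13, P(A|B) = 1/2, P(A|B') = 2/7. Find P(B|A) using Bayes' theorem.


P(A) = P(A|B)P(B) + P(A|B')P(B') = 1/2*2/13 + 2/7*11/13 = 29/91
P(B|A) = P(A|B)P(B)/P(A) = (1/13)/(29/91) = 7/29

7/29


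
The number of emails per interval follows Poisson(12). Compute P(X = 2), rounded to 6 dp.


P(X=2) = e^(-12) * 12^2 / 2!
≈ 0.000006144212353 * 144 / 2
≈ 0.000442

0.000442


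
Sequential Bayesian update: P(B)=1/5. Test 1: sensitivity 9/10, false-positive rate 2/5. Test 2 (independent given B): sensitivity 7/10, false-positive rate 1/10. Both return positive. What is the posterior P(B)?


After test 1: P(+) = 9/10*1/5 + 2/5*4/5 = 1/2
P(B|+) = (9/50)/(1/2) = 9/25
After test 2 (use post1 as new prior): P(+) = 7/10*9/25 + 1/10*16/25 = 79/250
P(B|+,+) = (63/250)/(79/250) = 63/79

63/79


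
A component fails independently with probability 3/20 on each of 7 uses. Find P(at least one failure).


P(at least one) = 1 - P(none)
P(none) = (1 - 3/20)^7 = (17/20)^7 = 410338673/1280000000
P(at least one) = 1 - 410338673/1280000000 = 869661327/1280000000

869661327/1280000000


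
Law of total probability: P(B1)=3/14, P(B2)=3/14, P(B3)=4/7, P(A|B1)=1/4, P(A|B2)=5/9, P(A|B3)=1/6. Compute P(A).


P(A) = P(A|B1)P(B1) + P(A|B2)P(B2) + P(A|B3)P(B3)
= 1/4*3/14 + 5/9*3/14 + 1/6*4/7
= 3/56 + 5/42 + 2/21 = 15/56

15/56


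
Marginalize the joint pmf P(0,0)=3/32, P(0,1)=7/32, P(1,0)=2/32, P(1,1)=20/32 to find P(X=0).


P(X=0) = P(0,0)+P(0,1) = 3/32 + 7/32 = 10/32 = 5/16

5/16


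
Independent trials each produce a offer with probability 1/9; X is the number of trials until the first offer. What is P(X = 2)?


P(X=2) = (1-p)^1 * p = (8/9)^1 * 1/9
= 8/9 * 1/9 = 8/81

8/81


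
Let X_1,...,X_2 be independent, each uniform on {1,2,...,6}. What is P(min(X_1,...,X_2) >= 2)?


P(min >= 2) = P(all X_i >= 2) = (P(X_1 >= 2))^2
= (5/6)^2 = 25/36

25/36


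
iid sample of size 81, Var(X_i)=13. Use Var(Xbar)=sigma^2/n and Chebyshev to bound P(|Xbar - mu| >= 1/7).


Var(Xbar) = Var(X)/n = 13/81
Chebyshev: P(|Xbar-mu| >= 1/7) <= Var(Xbar)/(1/7)^2 = (13/81)/(1/49) = 637/81
Bound exceeds 1, so trivial bound: 1

1


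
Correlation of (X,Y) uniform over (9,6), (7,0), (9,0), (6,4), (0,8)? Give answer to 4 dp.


Cov(X,Y) = -6.7200, Var(X) = 10.9600, Var(Y) = 10.2400
rho = Cov/(sqrt(VarX)*sqrt(VarY)) = -0.6343

-0.6343


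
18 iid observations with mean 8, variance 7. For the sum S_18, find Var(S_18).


By independence, Var(S_n) = n*Var(X_1) = 18*7 = 126

126


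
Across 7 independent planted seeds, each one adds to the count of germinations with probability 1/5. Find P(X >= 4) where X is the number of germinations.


P(X>=4) = P(X=4) + P(X=5) + P(X=6) + P(X=7)
= 448/15625 + 336/78125 + 28/78125 + 1/78125
= 521/15625

521/15625


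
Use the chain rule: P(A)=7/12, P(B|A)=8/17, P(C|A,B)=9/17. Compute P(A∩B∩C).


P(A∩B∩C) = P(A) * P(B|A) * P(C|A∩B)
= 7/12 * 8/17 * 9/17
= 14/51 * 9/17 = 42/289

42/289


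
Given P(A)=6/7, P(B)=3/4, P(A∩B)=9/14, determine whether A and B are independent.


P(A)*P(B) = 6/7*3/4 = 9/14
P(A∩B) = 9/14, which equals P(A)P(B), so independent

Yes, A and B are independent


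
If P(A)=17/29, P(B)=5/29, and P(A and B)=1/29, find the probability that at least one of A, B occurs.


P(A∪B) = P(A) + P(B) - P(A∩B)
= 17/29 + 5/29 - 1/29 = 21/29

21/29


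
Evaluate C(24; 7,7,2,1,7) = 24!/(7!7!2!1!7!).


24! = 620448401733239439360000
Denominator: 7!=5040 * 7!=5040 * 2!=2 * 1!=1 * 7!=5040
Coefficient = 620448401733239439360000 / 256048128000 = 2423171013120

2423171013120


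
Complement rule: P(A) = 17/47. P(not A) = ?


P(A') = 1 - P(A) = 1 - 17/47 = 30/47

30/47


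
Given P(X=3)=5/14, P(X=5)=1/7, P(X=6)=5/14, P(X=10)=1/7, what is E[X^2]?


E[X^2] = sum(g(x)*P(x))
= 9*5/14 + 25*1/7 + 36*5/14 + 100*1/7
= 475/14

475/14


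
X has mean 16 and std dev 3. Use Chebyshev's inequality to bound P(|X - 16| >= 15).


k = 15/3 = 5
Chebyshev: P(|X-mu| >= k*sigma) <= 1/k^2 = 1/5^2 = 1/25

1/25


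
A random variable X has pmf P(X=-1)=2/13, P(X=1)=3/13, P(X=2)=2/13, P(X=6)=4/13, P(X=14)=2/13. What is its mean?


E[X] = sum(x * P(x))
= -1*2/13 + 1*3/13 + 2*2/13 + 6*4/13 + 14*2/13
= 57/13

57/13


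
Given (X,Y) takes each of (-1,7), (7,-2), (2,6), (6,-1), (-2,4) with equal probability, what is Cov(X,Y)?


E[X]=12/5, E[Y]=14/5, E[XY]=-23/5
Cov(X,Y) = E[XY] - E[X]E[Y] = -23/5 - 12/5*14/5 = -283/25

-283/25


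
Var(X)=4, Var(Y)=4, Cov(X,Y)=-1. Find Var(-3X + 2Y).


Var(-3X + 2Y) = (-3)^2*Var(X) + 2^2*Var(Y) + 2*(-3)*2*Cov(X,Y)
= 9*4 + 4*4 - 12*(-1)
= 36 + 16 + 12 = 64

64


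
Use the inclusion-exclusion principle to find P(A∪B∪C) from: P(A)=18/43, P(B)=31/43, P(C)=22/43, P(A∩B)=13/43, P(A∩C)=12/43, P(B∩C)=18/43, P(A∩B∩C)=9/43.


P(A∪B∪C) = P(A)+P(B)+P(C) - P(AB)-P(AC)-P(BC) + P(ABC)
= 18/43+31/43+22/43 - 13/43-12/43-18/43 + 9/43
= 37/43

37/43


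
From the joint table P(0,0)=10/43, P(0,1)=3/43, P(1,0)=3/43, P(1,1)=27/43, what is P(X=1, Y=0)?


Read from table: P(X=1, Y=0) = 3/43

3/43


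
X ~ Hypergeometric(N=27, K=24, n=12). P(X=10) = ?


P(X=10) = C(24,10)*C(3,2) / C(27,12)
= 1961256*3 / 17383860
= 5883768/17383860 = 22/65

22/65


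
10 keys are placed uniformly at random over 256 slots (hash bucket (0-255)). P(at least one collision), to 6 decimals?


P(all different) = prod((256-i)/256 for i=0..9) = 0.836945
P(at least one match) = 1 - 0.836945 = 0.163055

0.163055


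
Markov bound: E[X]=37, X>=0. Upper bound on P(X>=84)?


Markov: P(X >= a) <= E[X]/a
P(X >= 84) <= 37/84

37/84


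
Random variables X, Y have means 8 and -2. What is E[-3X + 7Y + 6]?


E[-3X + 7Y + 6] = -3*E[X] + 7*E[Y] + 6
= (-3)*(8) + (7)*(-2) + (6)
= -24 - 14 + 6 = -32

-32


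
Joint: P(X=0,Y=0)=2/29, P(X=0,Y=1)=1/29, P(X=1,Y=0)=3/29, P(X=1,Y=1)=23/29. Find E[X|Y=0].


P(Y=0) = 5/29
E[X|Y=0] = (0*2 + 1*3)/5 = 3/5

3/5


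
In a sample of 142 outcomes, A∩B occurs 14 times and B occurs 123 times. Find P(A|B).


P(A|B) = P(A∩B)/P(B) = (14/142)/(123/142) = 14/123

14/123


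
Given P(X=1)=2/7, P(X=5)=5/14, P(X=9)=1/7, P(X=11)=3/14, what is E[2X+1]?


E[2X+1] = sum(g(x)*P(x))
= 3*2/7 + 11*5/14 + 19*1/7 + 23*3/14
= 87/7

87/7


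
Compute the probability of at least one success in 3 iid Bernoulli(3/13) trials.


P(at least one) = 1 - P(none)
P(none) = (1 - 3/13)^3 = (10/13)^3 = 1000/2197
P(at least one) = 1 - 1000/2197 = 1197/2197

1197/2197


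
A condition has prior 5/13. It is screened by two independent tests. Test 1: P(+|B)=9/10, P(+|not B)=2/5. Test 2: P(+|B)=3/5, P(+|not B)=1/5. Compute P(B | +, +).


After test 1: P(+) = 9/10*5/13 + 2/5*8/13 = 77/130
P(B|+) = (9/26)/(77/130) = 45/77
After test 2 (use post1 as new prior): P(+) = 3/5*45/77 + 1/5*32/77 = 167/385
P(B|+,+) = (27/77)/(167/385) = 135/167

135/167


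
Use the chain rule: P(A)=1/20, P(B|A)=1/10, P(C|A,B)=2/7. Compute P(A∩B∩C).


P(A∩B∩C) = P(A) * P(B|A) * P(C|A∩B)
= 1/20 * 1/10 * 2/7
= 1/200 * 2/7 = 1/700

1/700


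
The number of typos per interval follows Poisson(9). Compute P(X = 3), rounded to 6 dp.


P(X=3) = e^(-9) * 9^3 / 3!
≈ 0.0001234098041 * 729 / 6
≈ 0.014994

0.014994


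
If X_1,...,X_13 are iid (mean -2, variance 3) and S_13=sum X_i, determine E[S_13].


E[S_n] = n*E[X_1] = 13*-2 = -26

-26


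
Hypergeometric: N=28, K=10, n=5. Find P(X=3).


P(X=3) = C(10,3)*C(18,2) / C(28,5)
= 120*153 / 98280
= 18360/98280 = 17/91

17/91


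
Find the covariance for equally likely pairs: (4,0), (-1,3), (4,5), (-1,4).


E[X]=3/2, E[Y]=3, E[XY]=13/4
Cov(X,Y) = E[XY] - E[X]E[Y] = 13/4 - 3/2*3 = -5/4

-5/4


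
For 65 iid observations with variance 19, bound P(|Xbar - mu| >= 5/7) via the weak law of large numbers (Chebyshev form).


Var(Xbar) = Var(X)/n = 19/65
Chebyshev: P(|Xbar-mu| >= 5/7) <= Var(Xbar)/(5/7)^2 = (19/65)/(25/49) = 931/1625

931/1625


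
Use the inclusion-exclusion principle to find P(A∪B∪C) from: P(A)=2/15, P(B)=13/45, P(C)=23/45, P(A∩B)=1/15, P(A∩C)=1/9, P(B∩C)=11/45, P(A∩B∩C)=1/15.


P(A∪B∪C) = P(A)+P(B)+P(C) - P(AB)-P(AC)-P(BC) + P(ABC)
= 2/15+13/45+23/45 - 1/15-1/9-11/45 + 1/15
= 26/45

26/45


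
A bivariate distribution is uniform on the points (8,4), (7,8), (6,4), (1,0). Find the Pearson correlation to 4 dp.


Cov(X,Y) = 6.0000, Var(X) = 7.2500, Var(Y) = 8.0000
rho = Cov/(sqrt(VarX)*sqrt(VarY)) = 0.7878

0.7878


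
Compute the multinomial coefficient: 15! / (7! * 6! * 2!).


15! = 1307674368000
Denominator: 7!=5040 * 6!=720 * 2!=2
Coefficient = 1307674368000 / 7257600 = 180180

180180


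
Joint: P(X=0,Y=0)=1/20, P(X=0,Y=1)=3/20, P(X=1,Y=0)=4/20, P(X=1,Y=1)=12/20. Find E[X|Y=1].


P(Y=1) = 15/20
E[X|Y=1] = (0*3 + 1*12)/15 = 12/15 = 4/5

4/5


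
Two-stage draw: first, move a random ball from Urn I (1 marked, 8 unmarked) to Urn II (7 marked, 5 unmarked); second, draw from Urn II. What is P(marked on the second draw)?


P(transfer marked) = 1/9; P(transfer unmarked) = 8/9
If marked transferred: Urn II has 8 marked of 13, so P(marked|marked moved) = 8/13
If unmarked transferred: Urn II has 7 marked of 13, so P(marked|unmarked moved) = 7/13
By total probability: P(marked) = 1/9*8/13 + 8/9*7/13 = 64/117

64/117


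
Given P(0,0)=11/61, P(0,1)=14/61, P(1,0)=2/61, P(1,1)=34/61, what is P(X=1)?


P(X=1) = P(1,0)+P(1,1) = 2/61 + 34/61 = 36/61

36/61


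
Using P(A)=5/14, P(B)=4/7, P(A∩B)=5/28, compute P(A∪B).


P(A∪B) = P(A) + P(B) - P(A∩B)
= 5/14 + 4/7 - 5/28 = 3/4

3/4


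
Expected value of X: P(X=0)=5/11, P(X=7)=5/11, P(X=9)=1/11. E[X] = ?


E[X] = sum(x * P(x))
= 0*5/11 + 7*5/11 + 9*1/11
= 4

4


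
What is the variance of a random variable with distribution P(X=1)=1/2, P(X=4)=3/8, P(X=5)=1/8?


E[X] = 21/8, E[X^2] = 77/8
Var(X) = E[X^2] - (E[X])^2 = 77/8 - (21/8)^2 = 175/64

175/64


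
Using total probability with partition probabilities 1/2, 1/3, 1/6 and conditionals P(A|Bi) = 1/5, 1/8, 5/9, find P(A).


P(A) = P(A|B1)P(B1) + P(A|B2)P(B2) + P(A|B3)P(B3)
= 1/5*1/2 + 1/8*1/3 + 5/9*1/6
= 1/10 + 1/24 + 5/54 = 253/1080

253/1080


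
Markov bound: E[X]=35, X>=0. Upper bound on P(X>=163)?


Markov: P(X >= a) <= E[X]/a
P(X >= 163) <= 35/163

35/163


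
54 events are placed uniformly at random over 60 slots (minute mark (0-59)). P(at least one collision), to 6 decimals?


P(all different) = prod((60-i)/60 for i=0..53) = 0.000000
P(at least one match) = 1 - 0.000000 = 1.000000

1.000000


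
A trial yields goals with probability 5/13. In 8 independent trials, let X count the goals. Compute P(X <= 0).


P(X<=0) = P(X=0)
= 16777216/815730721
= 16777216/815730721

16777216/815730721


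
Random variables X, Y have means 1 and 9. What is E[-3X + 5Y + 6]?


E[-3X + 5Y + 6] = -3*E[X] + 5*E[Y] + 6
= (-3)*(1) + (5)*(9) + (6)
= -3 + 45 + 6 = 48

48


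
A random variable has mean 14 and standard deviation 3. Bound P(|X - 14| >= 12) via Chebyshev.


k = 12/3 = 4
Chebyshev: P(|X-mu| >= k*sigma) <= 1/k^2 = 1/4^2 = 1/16

1/16


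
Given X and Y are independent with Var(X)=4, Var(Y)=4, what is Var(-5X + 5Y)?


Independence => Cov(X,Y)=0
Var(-5X + 5Y) = (-5)^2*Var(X) + 5^2*Var(Y)
= 25*4 + 25*4 = 200

200


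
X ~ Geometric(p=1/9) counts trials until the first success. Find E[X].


For geometric (trials until first success), E[X] = 1/p = 1/(1/9) = 9

9


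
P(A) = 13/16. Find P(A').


P(A') = 1 - P(A) = 1 - 13/16 = 3/16

3/16


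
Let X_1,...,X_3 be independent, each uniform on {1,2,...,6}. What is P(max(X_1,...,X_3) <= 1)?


P(max <= 1) = P(all X_i <= 1) = (P(X_1 <= 1))^3
= (1/6)^3 = 1/216

1/216


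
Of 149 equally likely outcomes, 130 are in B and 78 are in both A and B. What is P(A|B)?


P(A|B) = P(A∩B)/P(B) = (78/149)/(130/149) = 78/130 = 3/5

3/5


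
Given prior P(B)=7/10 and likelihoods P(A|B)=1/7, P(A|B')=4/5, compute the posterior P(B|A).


P(A) = P(A|B)P(B) + P(A|B')P(B') = 1/7*7/10 + 4/5*3/10 = 17/50
P(B|A) = P(A|B)P(B)/P(A) = (1/10)/(17/50) = 5/17

5/17


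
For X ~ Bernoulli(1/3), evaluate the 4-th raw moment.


For Bernoulli: X in {0,1}
E[X^4] = 0^4*(1-1/3) + 1^4*1/3 = 1/3

1/3


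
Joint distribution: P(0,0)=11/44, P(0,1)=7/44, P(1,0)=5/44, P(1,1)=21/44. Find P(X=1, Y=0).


Read from table: P(X=1, Y=0) = 5/44

5/44


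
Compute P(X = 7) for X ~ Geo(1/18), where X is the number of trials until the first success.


P(X=7) = (1-p)^6 * p = (17/18)^6 * 1/18
= 24137569/34012224 * 1/18 = 24137569/612220032

24137569/612220032


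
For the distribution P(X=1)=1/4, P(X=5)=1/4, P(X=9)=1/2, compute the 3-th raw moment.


E[X^3] = sum(x^3 * P(x))
= 1*1/4 + 125*1/4 + 729*1/2
= 396

396
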